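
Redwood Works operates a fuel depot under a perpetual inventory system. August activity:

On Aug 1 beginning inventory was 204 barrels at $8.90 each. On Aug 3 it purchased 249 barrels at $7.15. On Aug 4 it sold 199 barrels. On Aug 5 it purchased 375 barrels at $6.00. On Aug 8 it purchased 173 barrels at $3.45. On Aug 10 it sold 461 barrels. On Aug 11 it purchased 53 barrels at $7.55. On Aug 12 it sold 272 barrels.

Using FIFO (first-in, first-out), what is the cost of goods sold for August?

COGS = $6,204.75

Aug 4, 199 sold [FIFO — oldest first]: 199 @ $8.90 = $1,771.10
Aug 10, 461 sold [FIFO — oldest first]: 5 @ $8.90 + 249 @ $7.15 + 207 @ $6.00 = $3,066.85
Aug 12, 272 sold [FIFO — oldest first]: 168 @ $6.00 + 104 @ $3.45 = $1,366.80
Total COGS = $1,771.10 + $3,066.85 + $1,366.80 = $6,204.75
Ending inventory: 69 @ $3.45 + 53 @ $7.55 = $638.20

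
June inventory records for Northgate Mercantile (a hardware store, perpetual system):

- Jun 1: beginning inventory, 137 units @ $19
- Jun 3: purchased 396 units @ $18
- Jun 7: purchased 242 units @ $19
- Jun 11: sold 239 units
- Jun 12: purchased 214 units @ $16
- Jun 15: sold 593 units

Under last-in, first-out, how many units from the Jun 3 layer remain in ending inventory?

20

Jun 11, 239 sold [LIFO — newest first]: 239 @ $19 = $4,541
Jun 15, 593 sold [LIFO — newest first]: 214 @ $16 + 3 @ $19 + 376 @ $18 = $10,249
Total COGS = $4,541 + $10,249 = $14,790
Ending inventory: 137 @ $19 + 20 @ $18 = $2,963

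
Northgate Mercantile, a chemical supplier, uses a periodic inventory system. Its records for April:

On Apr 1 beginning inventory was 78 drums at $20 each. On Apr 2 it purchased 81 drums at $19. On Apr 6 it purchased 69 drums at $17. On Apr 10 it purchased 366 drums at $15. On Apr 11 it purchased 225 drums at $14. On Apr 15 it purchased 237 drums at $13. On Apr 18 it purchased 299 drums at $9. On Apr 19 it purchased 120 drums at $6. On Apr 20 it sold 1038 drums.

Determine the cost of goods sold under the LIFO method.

COGS = $11,997

Apr 20, 1038 sold [LIFO — newest first]: 120 @ $6 + 299 @ $9 + 237 @ $13 + 225 @ $14 + 157 @ $15 = $11,997
Ending inventory: 78 @ $20 + 81 @ $19 + 69 @ $17 + 209 @ $15 = $7,407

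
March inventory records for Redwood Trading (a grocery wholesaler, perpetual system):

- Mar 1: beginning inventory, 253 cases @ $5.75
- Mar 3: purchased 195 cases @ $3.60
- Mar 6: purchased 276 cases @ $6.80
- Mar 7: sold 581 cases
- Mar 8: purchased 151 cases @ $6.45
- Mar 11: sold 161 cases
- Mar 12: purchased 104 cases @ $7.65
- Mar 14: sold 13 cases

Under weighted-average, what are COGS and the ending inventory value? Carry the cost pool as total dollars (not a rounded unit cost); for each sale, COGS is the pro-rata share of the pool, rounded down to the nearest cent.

COGS = $4,294.06; ending inventory = $1,509.04

After Mar 1: 253 on hand, pool $1,454.75 (≈ $5.7500 each)
After Mar 3: 448 on hand, pool $2,156.75 (≈ $4.8142 each)
After Mar 6: 724 on hand, pool $4,033.55 (≈ $5.5712 each)
Mar 7, sell 581: 581/724 × $4,033.55 → $3,236.86
After Mar 8: 294 on hand, pool $1,770.64 (≈ $6.0226 each)
Mar 11, sell 161: 161/294 × $1,770.64 → $969.63
After Mar 12: 237 on hand, pool $1,596.61 (≈ $6.7368 each)
Mar 14, sell 13: 13/237 × $1,596.61 → $87.57
Total COGS = $3,236.86 + $969.63 + $87.57 = $4,294.06
Ending inventory (cost pool remaining) = $1,509.04
Check: goods available $5,803.10 = COGS $4,294.06 + ending $1,509.04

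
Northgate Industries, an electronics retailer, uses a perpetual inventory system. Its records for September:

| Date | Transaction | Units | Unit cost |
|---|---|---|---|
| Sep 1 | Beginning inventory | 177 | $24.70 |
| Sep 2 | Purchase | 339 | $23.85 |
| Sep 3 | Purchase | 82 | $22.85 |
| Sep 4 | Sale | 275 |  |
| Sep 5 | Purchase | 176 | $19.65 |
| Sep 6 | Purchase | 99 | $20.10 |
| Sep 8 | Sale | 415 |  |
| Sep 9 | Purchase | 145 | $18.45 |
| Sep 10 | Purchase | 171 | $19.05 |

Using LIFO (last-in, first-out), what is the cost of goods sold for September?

COGS = $15,264.05

Sep 4, 275 sold [LIFO — newest first]: 82 @ $22.85 + 193 @ $23.85 = $6,476.75
Sep 8, 415 sold [LIFO — newest first]: 99 @ $20.10 + 176 @ $19.65 + 140 @ $23.85 = $8,787.30
Total COGS = $6,476.75 + $8,787.30 = $15,264.05
Ending inventory: 177 @ $24.70 + 6 @ $23.85 + 145 @ $18.45 + 171 @ $19.05 = $10,447.80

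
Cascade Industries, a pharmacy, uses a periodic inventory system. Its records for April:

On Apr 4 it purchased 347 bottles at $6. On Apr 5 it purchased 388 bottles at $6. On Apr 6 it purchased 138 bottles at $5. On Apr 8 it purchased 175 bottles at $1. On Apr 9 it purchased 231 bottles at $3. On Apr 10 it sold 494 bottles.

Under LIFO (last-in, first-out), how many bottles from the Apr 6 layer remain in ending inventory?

Apr 10, 494 sold [LIFO — newest first]: 231 @ $3 + 175 @ $1 + 88 @ $5 = $1,308
Ending inventory: 347 @ $6 + 388 @ $6 + 50 @ $5 = $4,660
Check: goods available $5,968 = COGS $1,308 + ending $4,660

50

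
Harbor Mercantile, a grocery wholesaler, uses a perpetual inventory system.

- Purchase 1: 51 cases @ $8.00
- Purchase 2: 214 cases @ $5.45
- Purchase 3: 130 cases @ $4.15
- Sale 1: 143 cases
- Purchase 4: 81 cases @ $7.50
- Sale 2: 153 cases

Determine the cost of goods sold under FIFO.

Sale 1 (143) [FIFO — oldest first]: 51 @ $8.00 + 92 @ $5.45 = $909.40
Sale 2 (153) [FIFO — oldest first]: 122 @ $5.45 + 31 @ $4.15 = $793.55
Total COGS = $909.40 + $793.55 = $1,702.95
Ending inventory: 99 @ $4.15 + 81 @ $7.50 = $1,018.35
Check: goods available $2,721.30 = COGS $1,702.95 + ending $1,018.35

COGS = $1,702.95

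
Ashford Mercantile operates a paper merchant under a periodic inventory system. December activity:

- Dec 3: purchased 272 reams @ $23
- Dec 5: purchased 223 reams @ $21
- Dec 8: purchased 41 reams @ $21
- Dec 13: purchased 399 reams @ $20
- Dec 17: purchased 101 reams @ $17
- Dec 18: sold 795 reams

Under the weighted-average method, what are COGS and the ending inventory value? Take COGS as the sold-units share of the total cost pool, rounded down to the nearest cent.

Dec 18, sell 795: 795/1036 × $21,497.00 → $16,496.25
Ending inventory (cost pool remaining) = $5,000.75
Check: goods available $21,497.00 = COGS $16,496.25 + ending $5,000.75

COGS = $16,496.25; ending inventory = $5,000.75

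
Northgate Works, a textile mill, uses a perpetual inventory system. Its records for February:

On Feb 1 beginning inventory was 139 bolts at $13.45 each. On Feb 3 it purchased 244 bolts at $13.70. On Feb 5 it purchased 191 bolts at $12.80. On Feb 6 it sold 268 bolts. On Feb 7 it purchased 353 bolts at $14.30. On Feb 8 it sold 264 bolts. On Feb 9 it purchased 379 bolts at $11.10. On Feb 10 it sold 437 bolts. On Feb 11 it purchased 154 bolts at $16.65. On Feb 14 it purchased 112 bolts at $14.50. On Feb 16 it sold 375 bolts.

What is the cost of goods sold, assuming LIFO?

Feb 6, 268 sold [LIFO — newest first]: 191 @ $12.80 + 77 @ $13.70 = $3,499.70
Feb 8, 264 sold [LIFO — newest first]: 264 @ $14.30 = $3,775.20
Feb 10, 437 sold [LIFO — newest first]: 379 @ $11.10 + 58 @ $14.30 = $5,036.30
Feb 16, 375 sold [LIFO — newest first]: 112 @ $14.50 + 154 @ $16.65 + 31 @ $14.30 + 78 @ $13.70 = $5,700.00
Total COGS = $3,499.70 + $3,775.20 + $5,036.30 + $5,700.00 = $18,011.20
Ending inventory: 139 @ $13.45 + 89 @ $13.70 = $3,088.85

COGS = $18,011.20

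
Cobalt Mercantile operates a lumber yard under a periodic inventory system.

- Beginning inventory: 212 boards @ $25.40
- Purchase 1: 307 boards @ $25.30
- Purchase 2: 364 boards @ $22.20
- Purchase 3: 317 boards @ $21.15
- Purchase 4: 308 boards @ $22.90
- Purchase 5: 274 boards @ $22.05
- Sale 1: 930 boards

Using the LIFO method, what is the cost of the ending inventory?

Sale 1 (930) [LIFO — newest first]: 274 @ $22.05 + 308 @ $22.90 + 317 @ $21.15 + 31 @ $22.20 = $20,487.65
Ending inventory: 212 @ $25.40 + 307 @ $25.30 + 333 @ $22.20 = $20,544.50
Check: goods available $41,032.15 = COGS $20,487.65 + ending $20,544.50

Ending inventory = $20,544.50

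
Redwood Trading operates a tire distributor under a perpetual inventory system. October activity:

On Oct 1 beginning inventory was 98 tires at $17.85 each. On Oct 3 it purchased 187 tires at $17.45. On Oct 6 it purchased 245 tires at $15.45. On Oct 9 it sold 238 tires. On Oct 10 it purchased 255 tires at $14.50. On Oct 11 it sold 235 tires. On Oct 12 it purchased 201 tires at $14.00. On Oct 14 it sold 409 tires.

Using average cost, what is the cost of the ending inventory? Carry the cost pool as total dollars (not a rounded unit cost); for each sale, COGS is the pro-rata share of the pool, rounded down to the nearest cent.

After Oct 1: 98 on hand, pool $1,749.30 (≈ $17.8500 each)
After Oct 3: 285 on hand, pool $5,012.45 (≈ $17.5875 each)
After Oct 6: 530 on hand, pool $8,797.70 (≈ $16.5994 each)
Oct 9, sell 238: 238/530 × $8,797.70 → $3,950.66
After Oct 10: 547 on hand, pool $8,544.54 (≈ $15.6207 each)
Oct 11, sell 235: 235/547 × $8,544.54 → $3,670.87
After Oct 12: 513 on hand, pool $7,687.67 (≈ $14.9857 each)
Oct 14, sell 409: 409/513 × $7,687.67 → $6,129.15
Total COGS = $3,950.66 + $3,670.87 + $6,129.15 = $13,750.68
Ending inventory (cost pool remaining) = $1,558.52
Check: goods available $15,309.20 = COGS $13,750.68 + ending $1,558.52

Ending inventory = $1,558.52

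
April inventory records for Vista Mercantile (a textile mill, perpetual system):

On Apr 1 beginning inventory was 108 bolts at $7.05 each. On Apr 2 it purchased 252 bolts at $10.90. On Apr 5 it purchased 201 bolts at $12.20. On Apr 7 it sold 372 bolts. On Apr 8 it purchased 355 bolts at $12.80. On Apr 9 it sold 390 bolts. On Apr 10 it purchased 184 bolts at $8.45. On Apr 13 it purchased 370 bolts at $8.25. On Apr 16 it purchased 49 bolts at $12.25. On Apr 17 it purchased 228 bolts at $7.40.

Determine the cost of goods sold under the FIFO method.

COGS = $8,533.20

Apr 7, 372 sold [FIFO — oldest first]: 108 @ $7.05 + 252 @ $10.90 + 12 @ $12.20 = $3,654.60
Apr 9, 390 sold [FIFO — oldest first]: 189 @ $12.20 + 201 @ $12.80 = $4,878.60
Total COGS = $3,654.60 + $4,878.60 = $8,533.20
Ending inventory: 154 @ $12.80 + 184 @ $8.45 + 370 @ $8.25 + 49 @ $12.25 + 228 @ $7.40 = $8,865.95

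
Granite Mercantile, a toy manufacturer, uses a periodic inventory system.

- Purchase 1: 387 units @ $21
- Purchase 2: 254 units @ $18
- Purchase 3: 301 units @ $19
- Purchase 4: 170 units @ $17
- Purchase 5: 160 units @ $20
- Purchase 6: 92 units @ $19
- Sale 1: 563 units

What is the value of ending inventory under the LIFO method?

Ending inventory = $15,739

Sale 1 (563) [LIFO — newest first]: 92 @ $19 + 160 @ $20 + 170 @ $17 + 141 @ $19 = $10,517
Ending inventory: 387 @ $21 + 254 @ $18 + 160 @ $19 = $15,739
Check: goods available $26,256 = COGS $10,517 + ending $15,739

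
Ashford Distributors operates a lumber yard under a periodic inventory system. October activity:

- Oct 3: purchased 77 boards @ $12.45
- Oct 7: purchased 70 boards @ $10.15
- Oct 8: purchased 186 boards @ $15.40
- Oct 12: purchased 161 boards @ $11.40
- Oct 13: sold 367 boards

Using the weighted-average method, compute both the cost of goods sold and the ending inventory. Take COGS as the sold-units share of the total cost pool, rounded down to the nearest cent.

Oct 13, sell 367: 367/494 × $6,368.95 → $4,731.58
Ending inventory (cost pool remaining) = $1,637.37

COGS = $4,731.58; ending inventory = $1,637.37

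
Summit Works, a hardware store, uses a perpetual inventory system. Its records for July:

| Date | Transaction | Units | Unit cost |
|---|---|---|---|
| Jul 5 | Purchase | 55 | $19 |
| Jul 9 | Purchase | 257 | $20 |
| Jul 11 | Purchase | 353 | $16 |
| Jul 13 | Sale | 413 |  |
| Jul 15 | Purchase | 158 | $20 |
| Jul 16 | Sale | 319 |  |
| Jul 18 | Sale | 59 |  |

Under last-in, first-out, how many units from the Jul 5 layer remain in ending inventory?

Jul 13, 413 sold [LIFO — newest first]: 353 @ $16 + 60 @ $20 = $6,848
Jul 16, 319 sold [LIFO — newest first]: 158 @ $20 + 161 @ $20 = $6,380
Jul 18, 59 sold [LIFO — newest first]: 36 @ $20 + 23 @ $19 = $1,157
Total COGS = $6,848 + $6,380 + $1,157 = $14,385
Ending inventory: 32 @ $19 = $608

32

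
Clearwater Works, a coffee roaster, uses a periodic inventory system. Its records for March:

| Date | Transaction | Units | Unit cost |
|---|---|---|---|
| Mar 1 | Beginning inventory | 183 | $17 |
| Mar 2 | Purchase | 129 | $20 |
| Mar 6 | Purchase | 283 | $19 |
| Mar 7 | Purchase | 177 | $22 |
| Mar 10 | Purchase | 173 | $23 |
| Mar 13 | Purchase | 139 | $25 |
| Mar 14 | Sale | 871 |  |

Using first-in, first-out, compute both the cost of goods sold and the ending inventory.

COGS = $17,239; ending inventory = $5,177

Mar 14, 871 sold [FIFO — oldest first]: 183 @ $17 + 129 @ $20 + 283 @ $19 + 177 @ $22 + 99 @ $23 = $17,239
Ending inventory: 74 @ $23 + 139 @ $25 = $5,177
Check: goods available $22,416 = COGS $17,239 + ending $5,177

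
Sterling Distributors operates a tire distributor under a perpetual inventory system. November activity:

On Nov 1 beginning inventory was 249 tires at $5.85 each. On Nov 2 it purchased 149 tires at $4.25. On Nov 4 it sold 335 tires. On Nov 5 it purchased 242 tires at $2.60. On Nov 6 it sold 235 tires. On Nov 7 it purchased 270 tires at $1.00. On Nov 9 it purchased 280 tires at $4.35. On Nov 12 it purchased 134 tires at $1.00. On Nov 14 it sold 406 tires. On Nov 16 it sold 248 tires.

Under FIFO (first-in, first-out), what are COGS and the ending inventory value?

COGS = $4,241.10; ending inventory = $100.00

Nov 4, 335 sold [FIFO — oldest first]: 249 @ $5.85 + 86 @ $4.25 = $1,822.15
Nov 6, 235 sold [FIFO — oldest first]: 63 @ $4.25 + 172 @ $2.60 = $714.95
Nov 14, 406 sold [FIFO — oldest first]: 70 @ $2.60 + 270 @ $1.00 + 66 @ $4.35 = $739.10
Nov 16, 248 sold [FIFO — oldest first]: 214 @ $4.35 + 34 @ $1.00 = $964.90
Total COGS = $1,822.15 + $714.95 + $739.10 + $964.90 = $4,241.10
Ending inventory: 100 @ $1.00 = $100.00
Check: goods available $4,341.10 = COGS $4,241.10 + ending $100.00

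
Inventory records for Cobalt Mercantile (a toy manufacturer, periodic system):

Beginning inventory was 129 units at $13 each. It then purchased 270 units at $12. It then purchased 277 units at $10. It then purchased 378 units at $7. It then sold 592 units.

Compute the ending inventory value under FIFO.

Ending inventory = $3,486

Sale 1 (592) [FIFO — oldest first]: 129 @ $13 + 270 @ $12 + 193 @ $10 = $6,847
Ending inventory: 84 @ $10 + 378 @ $7 = $3,486
Check: goods available $10,333 = COGS $6,847 + ending $3,486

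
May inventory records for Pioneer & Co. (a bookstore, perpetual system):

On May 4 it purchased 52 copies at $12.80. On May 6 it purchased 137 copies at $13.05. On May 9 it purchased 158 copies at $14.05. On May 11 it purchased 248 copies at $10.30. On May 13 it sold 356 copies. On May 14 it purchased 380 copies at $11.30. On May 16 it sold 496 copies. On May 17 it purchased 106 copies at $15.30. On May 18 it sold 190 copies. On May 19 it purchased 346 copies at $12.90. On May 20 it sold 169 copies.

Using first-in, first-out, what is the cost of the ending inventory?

May 13, 356 sold [FIFO — oldest first]: 52 @ $12.80 + 137 @ $13.05 + 158 @ $14.05 + 9 @ $10.30 = $4,766.05
May 16, 496 sold [FIFO — oldest first]: 239 @ $10.30 + 257 @ $11.30 = $5,365.80
May 18, 190 sold [FIFO — oldest first]: 123 @ $11.30 + 67 @ $15.30 = $2,415.00
May 20, 169 sold [FIFO — oldest first]: 39 @ $15.30 + 130 @ $12.90 = $2,273.70
Total COGS = $4,766.05 + $5,365.80 + $2,415.00 + $2,273.70 = $14,820.55
Ending inventory: 216 @ $12.90 = $2,786.40
Check: goods available $17,606.95 = COGS $14,820.55 + ending $2,786.40

Ending inventory = $2,786.40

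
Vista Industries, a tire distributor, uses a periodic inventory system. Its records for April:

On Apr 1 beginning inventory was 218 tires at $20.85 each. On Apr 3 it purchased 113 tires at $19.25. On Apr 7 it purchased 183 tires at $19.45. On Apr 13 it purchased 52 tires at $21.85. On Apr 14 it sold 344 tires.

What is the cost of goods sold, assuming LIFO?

Apr 14, 344 sold [LIFO — newest first]: 52 @ $21.85 + 183 @ $19.45 + 109 @ $19.25 = $6,793.80
Ending inventory: 218 @ $20.85 + 4 @ $19.25 = $4,622.30

COGS = $6,793.80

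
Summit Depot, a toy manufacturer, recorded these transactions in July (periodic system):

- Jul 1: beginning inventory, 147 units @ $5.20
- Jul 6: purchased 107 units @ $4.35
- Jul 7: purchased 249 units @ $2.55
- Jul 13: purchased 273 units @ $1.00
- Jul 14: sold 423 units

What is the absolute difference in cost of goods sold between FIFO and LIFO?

$1,005.30

FIFO COGS: 147 @ $5.20 + 107 @ $4.35 + 169 @ $2.55 = $1,660.80
LIFO COGS: 273 @ $1.00 + 150 @ $2.55 = $655.50
Difference = |$1,660.80 − $655.50| = $1,005.30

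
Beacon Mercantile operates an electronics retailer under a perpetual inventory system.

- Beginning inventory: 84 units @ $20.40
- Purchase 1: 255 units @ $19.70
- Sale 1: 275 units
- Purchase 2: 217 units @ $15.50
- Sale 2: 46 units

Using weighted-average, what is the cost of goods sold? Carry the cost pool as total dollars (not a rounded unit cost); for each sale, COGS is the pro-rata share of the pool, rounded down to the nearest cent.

After Beginning: 84 on hand, pool $1,713.60 (≈ $20.4000 each)
After Purchase 1: 339 on hand, pool $6,737.10 (≈ $19.8735 each)
Sale 1, sell 275: 275/339 × $6,737.10 → $5,465.19
After Purchase 2: 281 on hand, pool $4,635.41 (≈ $16.4961 each)
Sale 2, sell 46: 46/281 × $4,635.41 → $758.82
Total COGS = $5,465.19 + $758.82 = $6,224.01
Ending inventory (cost pool remaining) = $3,876.59

COGS = $6,224.01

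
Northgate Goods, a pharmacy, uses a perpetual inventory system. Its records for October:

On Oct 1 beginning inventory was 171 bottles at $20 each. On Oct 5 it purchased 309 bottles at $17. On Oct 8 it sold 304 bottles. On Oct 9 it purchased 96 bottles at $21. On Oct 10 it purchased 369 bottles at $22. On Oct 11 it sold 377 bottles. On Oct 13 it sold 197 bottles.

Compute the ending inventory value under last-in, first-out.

Ending inventory = $1,340

Oct 8, 304 sold [LIFO — newest first]: 304 @ $17 = $5,168
Oct 11, 377 sold [LIFO — newest first]: 369 @ $22 + 8 @ $21 = $8,286
Oct 13, 197 sold [LIFO — newest first]: 88 @ $21 + 5 @ $17 + 104 @ $20 = $4,013
Total COGS = $5,168 + $8,286 + $4,013 = $17,467
Ending inventory: 67 @ $20 = $1,340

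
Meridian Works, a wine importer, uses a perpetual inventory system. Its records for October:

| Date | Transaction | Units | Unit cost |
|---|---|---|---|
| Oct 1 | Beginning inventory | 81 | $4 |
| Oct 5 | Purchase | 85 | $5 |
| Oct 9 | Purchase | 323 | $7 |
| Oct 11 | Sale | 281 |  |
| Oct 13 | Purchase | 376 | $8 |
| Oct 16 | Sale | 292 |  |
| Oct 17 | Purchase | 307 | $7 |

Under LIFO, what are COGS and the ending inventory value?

COGS = $4,303; ending inventory = $3,864

Oct 11, 281 sold [LIFO — newest first]: 281 @ $7 = $1,967
Oct 16, 292 sold [LIFO — newest first]: 292 @ $8 = $2,336
Total COGS = $1,967 + $2,336 = $4,303
Ending inventory: 81 @ $4 + 85 @ $5 + 42 @ $7 + 84 @ $8 + 307 @ $7 = $3,864
Check: goods available $8,167 = COGS $4,303 + ending $3,864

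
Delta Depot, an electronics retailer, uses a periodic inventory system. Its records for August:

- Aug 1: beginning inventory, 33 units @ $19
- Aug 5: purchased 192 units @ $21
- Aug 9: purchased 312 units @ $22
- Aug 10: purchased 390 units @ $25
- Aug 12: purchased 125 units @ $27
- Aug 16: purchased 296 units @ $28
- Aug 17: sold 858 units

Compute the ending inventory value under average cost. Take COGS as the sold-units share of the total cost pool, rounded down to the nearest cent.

Aug 17, sell 858: 858/1348 × $32,936.00 → $20,963.71
Ending inventory (cost pool remaining) = $11,972.29
Check: goods available $32,936.00 = COGS $20,963.71 + ending $11,972.29

Ending inventory = $11,972.29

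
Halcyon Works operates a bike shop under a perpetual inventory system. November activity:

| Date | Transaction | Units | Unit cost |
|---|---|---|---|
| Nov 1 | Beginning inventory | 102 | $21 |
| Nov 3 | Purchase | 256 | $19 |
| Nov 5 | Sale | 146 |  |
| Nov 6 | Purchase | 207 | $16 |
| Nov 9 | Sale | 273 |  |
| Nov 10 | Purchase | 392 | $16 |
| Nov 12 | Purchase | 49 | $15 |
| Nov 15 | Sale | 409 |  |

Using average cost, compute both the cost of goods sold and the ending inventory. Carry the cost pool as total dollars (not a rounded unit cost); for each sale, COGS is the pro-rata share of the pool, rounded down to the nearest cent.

COGS = $14,411.89; ending inventory = $2,913.11

After Nov 1: 102 on hand, pool $2,142.00 (≈ $21.0000 each)
After Nov 3: 358 on hand, pool $7,006.00 (≈ $19.5698 each)
Nov 5, sell 146: 146/358 × $7,006.00 → $2,857.19
After Nov 6: 419 on hand, pool $7,460.81 (≈ $17.8062 each)
Nov 9, sell 273: 273/419 × $7,460.81 → $4,861.10
After Nov 10: 538 on hand, pool $8,871.71 (≈ $16.4902 each)
After Nov 12: 587 on hand, pool $9,606.71 (≈ $16.3658 each)
Nov 15, sell 409: 409/587 × $9,606.71 → $6,693.60
Total COGS = $2,857.19 + $4,861.10 + $6,693.60 = $14,411.89
Ending inventory (cost pool remaining) = $2,913.11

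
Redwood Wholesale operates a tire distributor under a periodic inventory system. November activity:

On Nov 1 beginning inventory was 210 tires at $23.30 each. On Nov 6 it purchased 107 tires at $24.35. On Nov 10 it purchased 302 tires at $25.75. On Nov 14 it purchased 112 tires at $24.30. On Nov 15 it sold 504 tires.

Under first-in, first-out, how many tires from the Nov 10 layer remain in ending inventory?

115

Nov 15, 504 sold [FIFO — oldest first]: 210 @ $23.30 + 107 @ $24.35 + 187 @ $25.75 = $12,313.70
Ending inventory: 115 @ $25.75 + 112 @ $24.30 = $5,682.85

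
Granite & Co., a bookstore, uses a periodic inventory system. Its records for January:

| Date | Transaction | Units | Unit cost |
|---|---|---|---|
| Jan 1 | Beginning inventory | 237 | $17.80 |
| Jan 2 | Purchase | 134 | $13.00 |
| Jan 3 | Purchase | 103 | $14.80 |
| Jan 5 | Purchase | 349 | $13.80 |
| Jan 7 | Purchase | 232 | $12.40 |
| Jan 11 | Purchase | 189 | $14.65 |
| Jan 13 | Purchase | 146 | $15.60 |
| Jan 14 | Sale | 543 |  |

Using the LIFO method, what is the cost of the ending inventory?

Ending inventory = $12,598.80

Jan 14, 543 sold [LIFO — newest first]: 146 @ $15.60 + 189 @ $14.65 + 208 @ $12.40 = $7,625.65
Ending inventory: 237 @ $17.80 + 134 @ $13.00 + 103 @ $14.80 + 349 @ $13.80 + 24 @ $12.40 = $12,598.80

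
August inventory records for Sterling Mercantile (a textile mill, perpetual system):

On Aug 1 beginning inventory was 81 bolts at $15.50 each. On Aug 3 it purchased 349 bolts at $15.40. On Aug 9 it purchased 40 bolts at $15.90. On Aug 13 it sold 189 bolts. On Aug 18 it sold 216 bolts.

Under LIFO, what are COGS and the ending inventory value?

COGS = $6,258.60; ending inventory = $1,007.50

Aug 13, 189 sold [LIFO — newest first]: 40 @ $15.90 + 149 @ $15.40 = $2,930.60
Aug 18, 216 sold [LIFO — newest first]: 200 @ $15.40 + 16 @ $15.50 = $3,328.00
Total COGS = $2,930.60 + $3,328.00 = $6,258.60
Ending inventory: 65 @ $15.50 = $1,007.50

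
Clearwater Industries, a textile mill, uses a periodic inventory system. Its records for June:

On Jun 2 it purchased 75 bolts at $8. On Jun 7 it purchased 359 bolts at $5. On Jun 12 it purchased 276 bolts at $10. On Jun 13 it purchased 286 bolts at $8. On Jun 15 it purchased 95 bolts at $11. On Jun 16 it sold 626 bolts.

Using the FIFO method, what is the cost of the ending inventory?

Ending inventory = $4,173

Jun 16, 626 sold [FIFO — oldest first]: 75 @ $8 + 359 @ $5 + 192 @ $10 = $4,315
Ending inventory: 84 @ $10 + 286 @ $8 + 95 @ $11 = $4,173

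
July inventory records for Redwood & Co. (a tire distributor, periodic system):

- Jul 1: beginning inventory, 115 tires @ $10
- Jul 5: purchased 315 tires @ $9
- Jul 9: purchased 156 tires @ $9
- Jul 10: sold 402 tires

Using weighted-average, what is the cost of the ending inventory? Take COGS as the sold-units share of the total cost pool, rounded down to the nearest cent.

Ending inventory = $1,692.11

Jul 10, sell 402: 402/586 × $5,389.00 → $3,696.89
Ending inventory (cost pool remaining) = $1,692.11
Check: goods available $5,389.00 = COGS $3,696.89 + ending $1,692.11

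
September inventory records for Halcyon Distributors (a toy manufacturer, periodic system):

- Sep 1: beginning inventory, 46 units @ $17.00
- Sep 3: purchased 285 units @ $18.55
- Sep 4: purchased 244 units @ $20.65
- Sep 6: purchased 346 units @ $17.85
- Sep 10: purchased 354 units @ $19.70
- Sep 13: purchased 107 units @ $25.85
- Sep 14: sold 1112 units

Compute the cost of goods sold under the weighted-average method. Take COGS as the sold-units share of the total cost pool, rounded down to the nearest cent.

Sep 14, sell 1112: 1112/1382 × $27,023.20 → $21,743.70
Ending inventory (cost pool remaining) = $5,279.50

COGS = $21,743.70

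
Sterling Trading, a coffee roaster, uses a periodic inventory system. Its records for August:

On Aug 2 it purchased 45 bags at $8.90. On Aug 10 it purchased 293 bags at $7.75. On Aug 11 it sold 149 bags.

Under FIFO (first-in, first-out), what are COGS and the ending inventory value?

COGS = $1,206.50; ending inventory = $1,464.75

Aug 11, 149 sold [FIFO — oldest first]: 45 @ $8.90 + 104 @ $7.75 = $1,206.50
Ending inventory: 189 @ $7.75 = $1,464.75
Check: goods available $2,671.25 = COGS $1,206.50 + ending $1,464.75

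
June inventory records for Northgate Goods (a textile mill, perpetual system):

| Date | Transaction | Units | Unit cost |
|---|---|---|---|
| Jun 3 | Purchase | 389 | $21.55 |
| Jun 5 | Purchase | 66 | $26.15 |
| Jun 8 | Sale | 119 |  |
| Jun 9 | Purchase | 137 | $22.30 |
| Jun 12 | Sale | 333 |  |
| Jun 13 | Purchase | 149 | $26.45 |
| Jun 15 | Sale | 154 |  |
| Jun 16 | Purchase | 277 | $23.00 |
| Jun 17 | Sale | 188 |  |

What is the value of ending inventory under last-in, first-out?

Ending inventory = $4,956.25

Jun 8, 119 sold [LIFO — newest first]: 66 @ $26.15 + 53 @ $21.55 = $2,868.05
Jun 12, 333 sold [LIFO — newest first]: 137 @ $22.30 + 196 @ $21.55 = $7,278.90
Jun 15, 154 sold [LIFO — newest first]: 149 @ $26.45 + 5 @ $21.55 = $4,048.80
Jun 17, 188 sold [LIFO — newest first]: 188 @ $23.00 = $4,324.00
Total COGS = $2,868.05 + $7,278.90 + $4,048.80 + $4,324.00 = $18,519.75
Ending inventory: 135 @ $21.55 + 89 @ $23.00 = $4,956.25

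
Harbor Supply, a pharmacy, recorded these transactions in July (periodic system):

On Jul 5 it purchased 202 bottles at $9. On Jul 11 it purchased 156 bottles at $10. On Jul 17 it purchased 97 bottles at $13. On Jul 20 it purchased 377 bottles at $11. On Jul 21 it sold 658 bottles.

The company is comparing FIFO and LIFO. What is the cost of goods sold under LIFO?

COGS = $7,220

FIFO COGS: 202 @ $9 + 156 @ $10 + 97 @ $13 + 203 @ $11 = $6,872
LIFO COGS: 377 @ $11 + 97 @ $13 + 156 @ $10 + 28 @ $9 = $7,220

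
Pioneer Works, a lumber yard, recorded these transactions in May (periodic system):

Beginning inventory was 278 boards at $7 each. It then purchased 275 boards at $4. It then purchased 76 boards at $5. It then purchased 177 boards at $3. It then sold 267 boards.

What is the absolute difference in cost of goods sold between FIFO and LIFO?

FIFO COGS: 267 @ $7 = $1,869
LIFO COGS: 177 @ $3 + 76 @ $5 + 14 @ $4 = $967
Difference = |$1,869 − $967| = $902

$902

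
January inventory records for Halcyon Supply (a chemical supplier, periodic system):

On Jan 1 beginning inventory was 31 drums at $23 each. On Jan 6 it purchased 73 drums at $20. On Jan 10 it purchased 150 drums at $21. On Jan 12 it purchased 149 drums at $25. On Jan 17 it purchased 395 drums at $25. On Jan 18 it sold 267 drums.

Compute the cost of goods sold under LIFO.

Jan 18, 267 sold [LIFO — newest first]: 267 @ $25 = $6,675
Ending inventory: 31 @ $23 + 73 @ $20 + 150 @ $21 + 149 @ $25 + 128 @ $25 = $12,248
Check: goods available $18,923 = COGS $6,675 + ending $12,248

COGS = $6,675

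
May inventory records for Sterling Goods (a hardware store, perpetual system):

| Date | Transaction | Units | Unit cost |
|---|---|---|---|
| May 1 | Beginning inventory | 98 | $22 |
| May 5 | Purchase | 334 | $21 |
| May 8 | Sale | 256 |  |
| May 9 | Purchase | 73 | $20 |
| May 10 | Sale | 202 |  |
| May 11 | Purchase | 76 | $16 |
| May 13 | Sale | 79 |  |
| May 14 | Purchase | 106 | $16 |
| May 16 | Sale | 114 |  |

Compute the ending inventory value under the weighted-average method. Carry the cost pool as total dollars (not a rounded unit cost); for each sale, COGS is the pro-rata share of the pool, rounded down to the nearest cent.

Ending inventory = $595.65

After May 1: 98 on hand, pool $2,156.00 (≈ $22.0000 each)
After May 5: 432 on hand, pool $9,170.00 (≈ $21.2269 each)
May 8, sell 256: 256/432 × $9,170.00 → $5,434.07
After May 9: 249 on hand, pool $5,195.93 (≈ $20.8672 each)
May 10, sell 202: 202/249 × $5,195.93 → $4,215.17
After May 11: 123 on hand, pool $2,196.76 (≈ $17.8598 each)
May 13, sell 79: 79/123 × $2,196.76 → $1,410.92
After May 14: 150 on hand, pool $2,481.84 (≈ $16.5456 each)
May 16, sell 114: 114/150 × $2,481.84 → $1,886.19
Total COGS = $5,434.07 + $4,215.17 + $1,410.92 + $1,886.19 = $12,946.35
Ending inventory (cost pool remaining) = $595.65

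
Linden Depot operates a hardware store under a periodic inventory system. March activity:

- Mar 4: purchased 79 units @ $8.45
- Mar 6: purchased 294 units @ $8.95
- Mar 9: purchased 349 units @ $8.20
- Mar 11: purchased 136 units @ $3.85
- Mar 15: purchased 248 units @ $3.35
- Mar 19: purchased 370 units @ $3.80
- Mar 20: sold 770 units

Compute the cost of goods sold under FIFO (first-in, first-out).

COGS = $6,345.45

Mar 20, 770 sold [FIFO — oldest first]: 79 @ $8.45 + 294 @ $8.95 + 349 @ $8.20 + 48 @ $3.85 = $6,345.45
Ending inventory: 88 @ $3.85 + 248 @ $3.35 + 370 @ $3.80 = $2,575.60
Check: goods available $8,921.05 = COGS $6,345.45 + ending $2,575.60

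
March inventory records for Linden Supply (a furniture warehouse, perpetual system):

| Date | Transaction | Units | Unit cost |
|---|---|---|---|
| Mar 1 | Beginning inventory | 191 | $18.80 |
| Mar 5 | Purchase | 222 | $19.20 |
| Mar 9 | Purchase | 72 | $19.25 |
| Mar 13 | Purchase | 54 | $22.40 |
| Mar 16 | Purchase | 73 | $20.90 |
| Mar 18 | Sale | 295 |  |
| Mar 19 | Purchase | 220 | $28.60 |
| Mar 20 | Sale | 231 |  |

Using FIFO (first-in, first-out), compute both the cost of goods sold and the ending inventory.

COGS = $10,157.60; ending inventory = $8,108.90

Mar 18, 295 sold [FIFO — oldest first]: 191 @ $18.80 + 104 @ $19.20 = $5,587.60
Mar 20, 231 sold [FIFO — oldest first]: 118 @ $19.20 + 72 @ $19.25 + 41 @ $22.40 = $4,570.00
Total COGS = $5,587.60 + $4,570.00 = $10,157.60
Ending inventory: 13 @ $22.40 + 73 @ $20.90 + 220 @ $28.60 = $8,108.90
Check: goods available $18,266.50 = COGS $10,157.60 + ending $8,108.90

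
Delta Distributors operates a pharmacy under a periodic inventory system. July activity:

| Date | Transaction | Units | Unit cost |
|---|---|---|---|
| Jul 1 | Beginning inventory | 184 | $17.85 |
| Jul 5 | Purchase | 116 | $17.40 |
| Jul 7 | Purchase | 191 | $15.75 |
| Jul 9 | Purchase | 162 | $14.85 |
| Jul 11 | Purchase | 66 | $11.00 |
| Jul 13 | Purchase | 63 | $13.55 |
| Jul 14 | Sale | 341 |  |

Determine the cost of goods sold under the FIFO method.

Jul 14, 341 sold [FIFO — oldest first]: 184 @ $17.85 + 116 @ $17.40 + 41 @ $15.75 = $5,948.55
Ending inventory: 150 @ $15.75 + 162 @ $14.85 + 66 @ $11.00 + 63 @ $13.55 = $6,347.85
Check: goods available $12,296.40 = COGS $5,948.55 + ending $6,347.85

COGS = $5,948.55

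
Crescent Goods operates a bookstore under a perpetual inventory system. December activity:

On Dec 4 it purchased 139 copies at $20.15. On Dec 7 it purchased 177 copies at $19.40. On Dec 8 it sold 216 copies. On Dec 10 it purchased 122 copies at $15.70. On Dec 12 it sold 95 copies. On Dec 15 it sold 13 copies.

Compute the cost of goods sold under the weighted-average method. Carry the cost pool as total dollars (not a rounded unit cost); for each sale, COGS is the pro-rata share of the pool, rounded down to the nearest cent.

After Dec 4: 139 on hand, pool $2,800.85 (≈ $20.1500 each)
After Dec 7: 316 on hand, pool $6,234.65 (≈ $19.7299 each)
Dec 8, sell 216: 216/316 × $6,234.65 → $4,261.65
After Dec 10: 222 on hand, pool $3,888.40 (≈ $17.5153 each)
Dec 12, sell 95: 95/222 × $3,888.40 → $1,663.95
Dec 15, sell 13: 13/127 × $2,224.45 → $227.69
Total COGS = $4,261.65 + $1,663.95 + $227.69 = $6,153.29
Ending inventory (cost pool remaining) = $1,996.76

COGS = $6,153.29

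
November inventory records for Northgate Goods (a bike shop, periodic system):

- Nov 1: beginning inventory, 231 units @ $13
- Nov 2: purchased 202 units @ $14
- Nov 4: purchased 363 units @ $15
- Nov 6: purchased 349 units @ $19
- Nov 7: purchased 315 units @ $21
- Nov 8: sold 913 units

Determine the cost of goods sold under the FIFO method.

Nov 8, 913 sold [FIFO — oldest first]: 231 @ $13 + 202 @ $14 + 363 @ $15 + 117 @ $19 = $13,499
Ending inventory: 232 @ $19 + 315 @ $21 = $11,023

COGS = $13,499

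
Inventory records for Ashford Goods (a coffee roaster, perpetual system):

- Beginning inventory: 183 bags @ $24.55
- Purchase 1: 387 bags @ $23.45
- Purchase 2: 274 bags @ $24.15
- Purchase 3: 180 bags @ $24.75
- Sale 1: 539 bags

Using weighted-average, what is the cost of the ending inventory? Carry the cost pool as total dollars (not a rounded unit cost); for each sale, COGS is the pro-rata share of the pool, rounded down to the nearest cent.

Ending inventory = $11,670.27

After Beginning: 183 on hand, pool $4,492.65 (≈ $24.5500 each)
After Purchase 1: 570 on hand, pool $13,567.80 (≈ $23.8032 each)
After Purchase 2: 844 on hand, pool $20,184.90 (≈ $23.9158 each)
After Purchase 3: 1024 on hand, pool $24,639.90 (≈ $24.0624 each)
Sale 1, sell 539: 539/1024 × $24,639.90 → $12,969.63
Ending inventory (cost pool remaining) = $11,670.27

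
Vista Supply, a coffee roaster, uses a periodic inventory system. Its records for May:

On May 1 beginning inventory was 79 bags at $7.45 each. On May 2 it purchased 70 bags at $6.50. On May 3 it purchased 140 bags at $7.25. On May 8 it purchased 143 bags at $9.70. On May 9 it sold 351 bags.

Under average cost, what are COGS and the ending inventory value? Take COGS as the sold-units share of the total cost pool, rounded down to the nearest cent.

May 9, sell 351: 351/432 × $3,445.65 → $2,799.59
Ending inventory (cost pool remaining) = $646.06
Check: goods available $3,445.65 = COGS $2,799.59 + ending $646.06

COGS = $2,799.59; ending inventory = $646.06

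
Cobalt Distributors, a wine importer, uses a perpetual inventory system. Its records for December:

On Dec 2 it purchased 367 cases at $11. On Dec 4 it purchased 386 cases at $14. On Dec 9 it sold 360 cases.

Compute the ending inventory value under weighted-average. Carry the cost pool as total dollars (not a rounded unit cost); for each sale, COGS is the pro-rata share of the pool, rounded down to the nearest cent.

Ending inventory = $4,927.38

After Dec 2: 367 on hand, pool $4,037.00 (≈ $11.0000 each)
After Dec 4: 753 on hand, pool $9,441.00 (≈ $12.5378 each)
Dec 9, sell 360: 360/753 × $9,441.00 → $4,513.62
Ending inventory (cost pool remaining) = $4,927.38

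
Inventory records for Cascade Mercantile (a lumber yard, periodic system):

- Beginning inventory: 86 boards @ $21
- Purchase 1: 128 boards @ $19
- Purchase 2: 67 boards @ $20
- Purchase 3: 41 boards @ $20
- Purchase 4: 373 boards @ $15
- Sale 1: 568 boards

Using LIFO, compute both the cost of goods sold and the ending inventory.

Sale 1 (568) [LIFO — newest first]: 373 @ $15 + 41 @ $20 + 67 @ $20 + 87 @ $19 = $9,408
Ending inventory: 86 @ $21 + 41 @ $19 = $2,585
Check: goods available $11,993 = COGS $9,408 + ending $2,585

COGS = $9,408; ending inventory = $2,585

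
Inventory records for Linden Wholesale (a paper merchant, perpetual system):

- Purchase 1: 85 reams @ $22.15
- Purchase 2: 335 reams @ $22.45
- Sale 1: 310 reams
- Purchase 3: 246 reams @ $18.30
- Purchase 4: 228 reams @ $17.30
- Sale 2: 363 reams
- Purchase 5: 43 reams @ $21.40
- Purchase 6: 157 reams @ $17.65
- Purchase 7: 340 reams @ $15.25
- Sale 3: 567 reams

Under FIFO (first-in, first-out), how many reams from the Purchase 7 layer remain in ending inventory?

194

Sale 1 (310) [FIFO — oldest first]: 85 @ $22.15 + 225 @ $22.45 = $6,934.00
Sale 2 (363) [FIFO — oldest first]: 110 @ $22.45 + 246 @ $18.30 + 7 @ $17.30 = $7,092.40
Sale 3 (567) [FIFO — oldest first]: 221 @ $17.30 + 43 @ $21.40 + 157 @ $17.65 + 146 @ $15.25 = $9,741.05
Total COGS = $6,934.00 + $7,092.40 + $9,741.05 = $23,767.45
Ending inventory: 194 @ $15.25 = $2,958.50
Check: goods available $26,725.95 = COGS $23,767.45 + ending $2,958.50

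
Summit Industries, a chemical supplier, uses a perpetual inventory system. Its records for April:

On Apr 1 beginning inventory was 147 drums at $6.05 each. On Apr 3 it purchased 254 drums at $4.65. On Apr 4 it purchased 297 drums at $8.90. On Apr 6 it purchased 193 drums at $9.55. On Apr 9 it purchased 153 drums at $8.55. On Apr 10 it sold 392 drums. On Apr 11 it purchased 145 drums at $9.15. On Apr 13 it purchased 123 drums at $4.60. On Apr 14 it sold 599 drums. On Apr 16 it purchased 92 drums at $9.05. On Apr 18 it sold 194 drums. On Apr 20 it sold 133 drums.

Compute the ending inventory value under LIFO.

Ending inventory = $520.30

Apr 10, 392 sold [LIFO — newest first]: 153 @ $8.55 + 193 @ $9.55 + 46 @ $8.90 = $3,560.70
Apr 14, 599 sold [LIFO — newest first]: 123 @ $4.60 + 145 @ $9.15 + 251 @ $8.90 + 80 @ $4.65 = $4,498.45
Apr 18, 194 sold [LIFO — newest first]: 92 @ $9.05 + 102 @ $4.65 = $1,306.90
Apr 20, 133 sold [LIFO — newest first]: 72 @ $4.65 + 61 @ $6.05 = $703.85
Total COGS = $3,560.70 + $4,498.45 + $1,306.90 + $703.85 = $10,069.90
Ending inventory: 86 @ $6.05 = $520.30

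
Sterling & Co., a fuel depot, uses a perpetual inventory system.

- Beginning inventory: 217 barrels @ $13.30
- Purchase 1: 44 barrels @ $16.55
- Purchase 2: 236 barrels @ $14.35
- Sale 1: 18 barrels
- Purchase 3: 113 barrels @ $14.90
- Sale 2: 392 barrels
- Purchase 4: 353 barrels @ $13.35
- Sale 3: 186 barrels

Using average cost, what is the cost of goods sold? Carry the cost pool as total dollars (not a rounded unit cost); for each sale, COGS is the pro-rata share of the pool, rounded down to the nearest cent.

COGS = $8,379.35

After Beginning: 217 on hand, pool $2,886.10 (≈ $13.3000 each)
After Purchase 1: 261 on hand, pool $3,614.30 (≈ $13.8479 each)
After Purchase 2: 497 on hand, pool $7,000.90 (≈ $14.0863 each)
Sale 1, sell 18: 18/497 × $7,000.90 → $253.55
After Purchase 3: 592 on hand, pool $8,431.05 (≈ $14.2416 each)
Sale 2, sell 392: 392/592 × $8,431.05 → $5,582.72
After Purchase 4: 553 on hand, pool $7,560.88 (≈ $13.6725 each)
Sale 3, sell 186: 186/553 × $7,560.88 → $2,543.08
Total COGS = $253.55 + $5,582.72 + $2,543.08 = $8,379.35
Ending inventory (cost pool remaining) = $5,017.80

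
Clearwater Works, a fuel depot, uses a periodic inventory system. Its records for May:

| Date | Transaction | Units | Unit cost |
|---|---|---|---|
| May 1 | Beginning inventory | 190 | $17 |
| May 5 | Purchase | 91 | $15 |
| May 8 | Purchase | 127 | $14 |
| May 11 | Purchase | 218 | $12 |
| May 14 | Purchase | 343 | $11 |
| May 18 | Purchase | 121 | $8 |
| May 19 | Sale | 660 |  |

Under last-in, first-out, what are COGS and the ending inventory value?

COGS = $7,093; ending inventory = $6,637

May 19, 660 sold [LIFO — newest first]: 121 @ $8 + 343 @ $11 + 196 @ $12 = $7,093
Ending inventory: 190 @ $17 + 91 @ $15 + 127 @ $14 + 22 @ $12 = $6,637
Check: goods available $13,730 = COGS $7,093 + ending $6,637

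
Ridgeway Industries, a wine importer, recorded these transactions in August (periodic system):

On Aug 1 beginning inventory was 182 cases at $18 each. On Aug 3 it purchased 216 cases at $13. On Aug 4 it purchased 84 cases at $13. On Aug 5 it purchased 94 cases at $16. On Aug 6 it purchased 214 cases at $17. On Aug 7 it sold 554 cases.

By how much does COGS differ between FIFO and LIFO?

FIFO COGS: 182 @ $18 + 216 @ $13 + 84 @ $13 + 72 @ $16 = $8,328
LIFO COGS: 214 @ $17 + 94 @ $16 + 84 @ $13 + 162 @ $13 = $8,340
Difference = |$8,328 − $8,340| = $12

$12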